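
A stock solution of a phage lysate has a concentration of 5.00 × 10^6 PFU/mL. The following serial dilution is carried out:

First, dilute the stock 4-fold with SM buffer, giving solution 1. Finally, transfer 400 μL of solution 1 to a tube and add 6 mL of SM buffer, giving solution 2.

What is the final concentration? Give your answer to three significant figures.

Step 1: 4-fold → factor 4
Step 2: 400 μL + 6 mL = 6400 μL total → factor 6400/400 = 16
Overall dilution factor = 4 × 16 = 64
Final = 5.00 × 10^6 PFU/mL / 64 = 7.81 × 10^4 PFU/mL

7.81 × 10^4 PFU/mL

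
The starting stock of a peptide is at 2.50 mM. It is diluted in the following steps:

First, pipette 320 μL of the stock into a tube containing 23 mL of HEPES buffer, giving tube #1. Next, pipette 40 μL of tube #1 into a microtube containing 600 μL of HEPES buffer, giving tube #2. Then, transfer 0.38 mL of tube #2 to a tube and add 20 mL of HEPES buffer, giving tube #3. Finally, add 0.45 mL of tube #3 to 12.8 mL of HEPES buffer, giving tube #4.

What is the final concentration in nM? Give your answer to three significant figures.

1.36 nM

Step 1: 320 μL + 23 mL = 23320 μL total → factor 23320/320 = 72.875
Step 2: 40 μL + 600 μL = 640 μL total → factor 640/40 = 16
Step 3: 0.38 mL + 20 mL = 20.38 mL total → factor 20.38/0.38 = 53.632
Step 4: 0.45 mL + 12.8 mL = 13.25 mL total → factor 13.25/0.45 = 29.444
Overall dilution factor = 72.875 × 16 × 53.632 × 29.444 = 1.8413 × 10^6
Final = 2.50 mM / 1.8413 × 10^6 = 1.358 × 10^-6 mM = 1.36 nM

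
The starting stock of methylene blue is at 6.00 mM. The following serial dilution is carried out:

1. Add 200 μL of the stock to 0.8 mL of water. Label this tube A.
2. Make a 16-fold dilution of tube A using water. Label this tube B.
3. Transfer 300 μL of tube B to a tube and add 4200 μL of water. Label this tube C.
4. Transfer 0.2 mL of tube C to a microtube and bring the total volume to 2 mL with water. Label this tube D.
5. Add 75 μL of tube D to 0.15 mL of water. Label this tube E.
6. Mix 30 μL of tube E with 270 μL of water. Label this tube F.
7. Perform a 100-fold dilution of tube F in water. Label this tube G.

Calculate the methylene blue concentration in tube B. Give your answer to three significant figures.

0.0750 mM

Step 1: 200 μL + 0.8 mL = 1000 μL total → factor 1000/200 = 5
Step 2: 16-fold → factor 16
Dilution factor through tube B = 5 × 16 = 80
[tube B] = 6.00 mM / 80 = 0.0750 mM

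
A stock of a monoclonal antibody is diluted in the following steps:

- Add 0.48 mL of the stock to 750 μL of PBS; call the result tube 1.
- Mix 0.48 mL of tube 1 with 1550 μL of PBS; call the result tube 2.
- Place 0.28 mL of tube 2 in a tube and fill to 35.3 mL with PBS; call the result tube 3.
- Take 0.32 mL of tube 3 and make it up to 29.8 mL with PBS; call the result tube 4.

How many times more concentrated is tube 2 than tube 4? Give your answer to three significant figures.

1.17 × 10^4

Step 1: 0.48 mL + 750 μL = 1.23 mL total → factor 1.23/0.48 = 2.5625
Step 2: 0.48 mL + 1550 μL = 2.03 mL total → factor 2.03/0.48 = 4.2292
Step 3: 0.28 mL brought to 35.3 mL → factor 35.3/0.28 = 126.07
Step 4: 0.32 mL brought to 29.8 mL → factor 29.8/0.32 = 93.125
Dilution factor to tube 2 = 10.837; to tube 4 = 1.2723 × 10^5
[tube 2]/[tube 4] = (factor to tube 4)/(factor to tube 2) = 1.2723 × 10^5/10.837 = 1.17 × 10^4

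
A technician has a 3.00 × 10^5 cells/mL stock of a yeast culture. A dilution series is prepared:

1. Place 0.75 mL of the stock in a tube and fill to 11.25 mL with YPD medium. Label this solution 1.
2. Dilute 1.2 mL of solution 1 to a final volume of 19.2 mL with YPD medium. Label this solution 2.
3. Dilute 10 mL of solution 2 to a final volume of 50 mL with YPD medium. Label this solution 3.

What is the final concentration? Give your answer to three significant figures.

250 cells/mL

Step 1: 0.75 mL brought to 11.25 mL → factor 11.25/0.75 = 15
Step 2: 1.2 mL brought to 19.2 mL → factor 19.2/1.2 = 16
Step 3: 10 mL brought to 50 mL → factor 50/10 = 5
Overall dilution factor = 15 × 16 × 5 = 1200
Final = 3.00 × 10^5 cells/mL / 1200 = 250 cells/mL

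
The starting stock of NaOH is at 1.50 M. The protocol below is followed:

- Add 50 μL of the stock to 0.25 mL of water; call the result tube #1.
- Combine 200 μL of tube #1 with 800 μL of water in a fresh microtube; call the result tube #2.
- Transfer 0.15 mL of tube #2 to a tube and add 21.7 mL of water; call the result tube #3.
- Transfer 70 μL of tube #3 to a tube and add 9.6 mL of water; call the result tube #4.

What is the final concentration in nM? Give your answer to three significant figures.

2.48 × 10^3 nM

Step 1: 50 μL + 0.25 mL = 300 μL total → factor 300/50 = 6
Step 2: 200 μL + 800 μL = 1000 μL total → factor 1000/200 = 5
Step 3: 0.15 mL + 21.7 mL = 21.85 mL total → factor 21.85/0.15 = 145.67
Step 4: 70 μL + 9.6 mL = 9670 μL total → factor 9670/70 = 138.14
Overall dilution factor = 6 × 5 × 145.67 × 138.14 = 6.0368 × 10^5
Final = 1.50 M / 6.0368 × 10^5 = 2.485 × 10^-6 M = 2.48 × 10^3 nM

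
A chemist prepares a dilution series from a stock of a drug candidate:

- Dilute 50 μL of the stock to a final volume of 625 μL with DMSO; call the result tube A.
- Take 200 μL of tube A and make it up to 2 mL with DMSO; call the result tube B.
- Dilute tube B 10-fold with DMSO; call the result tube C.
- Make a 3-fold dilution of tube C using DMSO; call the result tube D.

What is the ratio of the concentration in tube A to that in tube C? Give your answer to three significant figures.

100

Step 1: 50 μL brought to 625 μL → factor 625/50 = 12.5
Step 2: 200 μL brought to 2 mL → factor 2000/200 = 10
Step 3: 10-fold → factor 10
Dilution factor to tube A = 12.5; to tube C = 1250
[tube A]/[tube C] = (factor to tube C)/(factor to tube A) = 1250/12.5 = 100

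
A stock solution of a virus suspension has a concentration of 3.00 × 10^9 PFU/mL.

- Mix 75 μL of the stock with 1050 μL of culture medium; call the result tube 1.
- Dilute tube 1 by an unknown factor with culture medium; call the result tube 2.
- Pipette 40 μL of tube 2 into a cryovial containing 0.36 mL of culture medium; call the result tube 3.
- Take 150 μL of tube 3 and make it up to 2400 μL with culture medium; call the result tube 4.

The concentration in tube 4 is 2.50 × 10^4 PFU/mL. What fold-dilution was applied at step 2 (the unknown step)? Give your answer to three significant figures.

50.0-fold

Step 1: 75 μL + 1050 μL = 1125 μL total → factor 1125/75 = 15
Step 2: unknown factor x
Step 3: 40 μL + 0.36 mL = 400 μL total → factor 400/40 = 10
Step 4: 150 μL brought to 2400 μL → factor 2400/150 = 16
Product of known-step factors = 2400
Overall factor = 3.00 × 10^9 PFU/mL / (2.50 × 10^4 PFU/mL) = 1.2 × 10^5
x = 1.2 × 10^5 / 2400 = 50.0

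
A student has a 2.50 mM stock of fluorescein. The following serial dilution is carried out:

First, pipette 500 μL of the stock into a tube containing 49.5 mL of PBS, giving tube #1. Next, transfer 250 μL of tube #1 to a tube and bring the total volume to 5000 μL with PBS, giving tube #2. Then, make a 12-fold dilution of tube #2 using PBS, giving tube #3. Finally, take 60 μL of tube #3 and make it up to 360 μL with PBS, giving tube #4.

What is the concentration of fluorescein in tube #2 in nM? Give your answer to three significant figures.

1.25 × 10^3 nM

Step 1: 500 μL + 49.5 mL = 50000 μL total → factor 50000/500 = 100
Step 2: 250 μL brought to 5000 μL → factor 5000/250 = 20
Dilution factor through tube #2 = 100 × 20 = 2000
[tube #2] = 2.50 mM / 2000 = 0.001250 mM = 1.25 × 10^3 nM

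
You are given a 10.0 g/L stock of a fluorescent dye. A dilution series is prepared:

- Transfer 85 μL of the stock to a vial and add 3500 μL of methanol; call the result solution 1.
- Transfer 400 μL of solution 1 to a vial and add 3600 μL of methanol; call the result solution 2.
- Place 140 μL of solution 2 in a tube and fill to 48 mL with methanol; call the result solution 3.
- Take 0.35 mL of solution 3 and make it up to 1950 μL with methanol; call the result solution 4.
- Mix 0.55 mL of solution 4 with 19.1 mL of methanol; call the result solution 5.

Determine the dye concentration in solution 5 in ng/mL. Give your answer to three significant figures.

Step 1: 85 μL + 3500 μL = 3585 μL total → factor 3585/85 = 42.176
Step 2: 400 μL + 3600 μL = 4000 μL total → factor 4000/400 = 10
Step 3: 140 μL brought to 48 mL → factor 48000/140 = 342.86
Step 4: 0.35 mL brought to 1950 μL → factor 1.95/0.35 = 5.5714
Step 5: 0.55 mL + 19.1 mL = 19.65 mL total → factor 19.65/0.55 = 35.727
Overall dilution factor = 42.176 × 10 × 342.86 × 5.5714 × 35.727 = 2.8784 × 10^7
Final = 10.0 g/L / 2.8784 × 10^7 = 3.474 × 10^-7 g/L = 0.347 ng/mL

0.347 ng/mL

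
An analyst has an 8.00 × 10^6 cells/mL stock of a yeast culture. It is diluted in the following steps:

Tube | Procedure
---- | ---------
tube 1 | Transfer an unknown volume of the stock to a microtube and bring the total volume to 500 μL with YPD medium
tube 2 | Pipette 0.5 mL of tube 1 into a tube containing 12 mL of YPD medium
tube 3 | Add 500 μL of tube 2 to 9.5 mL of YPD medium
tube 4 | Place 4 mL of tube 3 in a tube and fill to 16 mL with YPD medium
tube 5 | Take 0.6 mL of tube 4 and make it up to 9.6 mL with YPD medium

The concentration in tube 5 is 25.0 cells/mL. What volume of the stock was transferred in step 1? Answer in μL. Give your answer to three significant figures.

50.0 μL

Step 1: v brought to 500 μL → factor = 500 μL/v
Step 2: 0.5 mL + 12 mL = 12.5 mL total → factor 12.5/0.5 = 25
Step 3: 500 μL + 9.5 mL = 10000 μL total → factor 10000/500 = 20
Step 4: 4 mL brought to 16 mL → factor 16/4 = 4
Step 5: 0.6 mL brought to 9.6 mL → factor 9.6/0.6 = 16
Product of known-step factors = 32000
Overall factor = 8.00 × 10^6 cells/mL / (25.0 cells/mL) = 3.2 × 10^5
Step-1 factor = 3.2 × 10^5 / 32000 = 10
v = 500 μL / 10 = 50.0 μL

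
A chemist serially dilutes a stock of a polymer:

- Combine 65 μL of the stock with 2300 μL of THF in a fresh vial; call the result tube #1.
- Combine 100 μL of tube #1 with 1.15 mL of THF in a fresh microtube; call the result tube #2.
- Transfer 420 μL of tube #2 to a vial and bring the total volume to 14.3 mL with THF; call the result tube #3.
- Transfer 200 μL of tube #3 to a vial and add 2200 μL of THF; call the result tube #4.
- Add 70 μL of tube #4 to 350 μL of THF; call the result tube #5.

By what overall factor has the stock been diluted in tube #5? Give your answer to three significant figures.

1.11 × 10^6

Step 1: 65 μL + 2300 μL = 2365 μL total → factor 2365/65 = 36.385
Step 2: 100 μL + 1.15 mL = 1250 μL total → factor 1250/100 = 12.5
Step 3: 420 μL brought to 14.3 mL → factor 14300/420 = 34.048
Step 4: 200 μL + 2200 μL = 2400 μL total → factor 2400/200 = 12
Step 5: 70 μL + 350 μL = 420 μL total → factor 420/70 = 6
Overall dilution factor = 36.385 × 12.5 × 34.048 × 12 × 6 = 1.1149 × 10^6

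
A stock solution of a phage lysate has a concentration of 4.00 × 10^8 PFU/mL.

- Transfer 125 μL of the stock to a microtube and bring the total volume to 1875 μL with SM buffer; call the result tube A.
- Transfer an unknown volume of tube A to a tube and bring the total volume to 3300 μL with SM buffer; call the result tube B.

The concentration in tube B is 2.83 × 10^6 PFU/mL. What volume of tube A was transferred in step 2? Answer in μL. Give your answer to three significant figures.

350 μL

Step 1: 125 μL brought to 1875 μL → factor 1875/125 = 15
Step 2: v brought to 3300 μL → factor = 3300 μL/v
Product of known-step factors = 15
Overall factor = 4.00 × 10^8 PFU/mL / (2.83 × 10^6 PFU/mL) = 141.34
Step-2 factor = 141.34 / 15 = 9.4229
v = 3300 μL / 9.4229 = 350 μL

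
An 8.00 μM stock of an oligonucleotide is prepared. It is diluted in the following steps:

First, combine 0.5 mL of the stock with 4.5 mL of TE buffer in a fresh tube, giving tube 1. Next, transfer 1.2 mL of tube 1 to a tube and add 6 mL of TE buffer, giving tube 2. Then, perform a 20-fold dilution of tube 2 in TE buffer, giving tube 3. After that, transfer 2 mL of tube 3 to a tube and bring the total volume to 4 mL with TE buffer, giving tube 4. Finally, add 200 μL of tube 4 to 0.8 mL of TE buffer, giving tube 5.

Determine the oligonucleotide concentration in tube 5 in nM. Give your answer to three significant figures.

0.667 nM

Step 1: 0.5 mL + 4.5 mL = 5 mL total → factor 5/0.5 = 10
Step 2: 1.2 mL + 6 mL = 7.2 mL total → factor 7.2/1.2 = 6
Step 3: 20-fold → factor 20
Step 4: 2 mL brought to 4 mL → factor 4/2 = 2
Step 5: 200 μL + 0.8 mL = 1000 μL total → factor 1000/200 = 5
Overall dilution factor = 10 × 6 × 20 × 2 × 5 = 12000
Final = 8.00 μM / 12000 = 0.0006667 μM = 0.667 nM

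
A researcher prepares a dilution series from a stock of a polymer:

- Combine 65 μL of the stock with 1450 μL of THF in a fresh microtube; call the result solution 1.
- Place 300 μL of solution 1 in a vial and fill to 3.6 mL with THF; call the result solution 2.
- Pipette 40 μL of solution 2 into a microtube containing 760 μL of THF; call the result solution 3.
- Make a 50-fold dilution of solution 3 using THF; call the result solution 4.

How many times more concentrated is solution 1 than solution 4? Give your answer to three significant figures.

1.20 × 10^4

Step 1: 65 μL + 1450 μL = 1515 μL total → factor 1515/65 = 23.308
Step 2: 300 μL brought to 3.6 mL → factor 3600/300 = 12
Step 3: 40 μL + 760 μL = 800 μL total → factor 800/40 = 20
Step 4: 50-fold → factor 50
Dilution factor to solution 1 = 23.308; to solution 4 = 2.7969 × 10^5
[solution 1]/[solution 4] = (factor to solution 4)/(factor to solution 1) = 2.7969 × 10^5/23.308 = 1.20 × 10^4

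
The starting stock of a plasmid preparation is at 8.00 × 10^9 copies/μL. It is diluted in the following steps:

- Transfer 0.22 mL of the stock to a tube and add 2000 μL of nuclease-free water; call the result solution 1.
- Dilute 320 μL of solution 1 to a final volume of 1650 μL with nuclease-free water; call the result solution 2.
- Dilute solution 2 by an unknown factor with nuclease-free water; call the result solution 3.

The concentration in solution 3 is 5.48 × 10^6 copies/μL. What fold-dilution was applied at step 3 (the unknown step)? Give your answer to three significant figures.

Step 1: 0.22 mL + 2000 μL = 2.22 mL total → factor 2.22/0.22 = 10.091
Step 2: 320 μL brought to 1650 μL → factor 1650/320 = 5.1562
Step 3: unknown factor x
Product of known-step factors = 52.031
Overall factor = 8.00 × 10^9 copies/μL / (5.48 × 10^6 copies/μL) = 1459.9
x = 1459.9 / 52.031 = 28.1

28.1-fold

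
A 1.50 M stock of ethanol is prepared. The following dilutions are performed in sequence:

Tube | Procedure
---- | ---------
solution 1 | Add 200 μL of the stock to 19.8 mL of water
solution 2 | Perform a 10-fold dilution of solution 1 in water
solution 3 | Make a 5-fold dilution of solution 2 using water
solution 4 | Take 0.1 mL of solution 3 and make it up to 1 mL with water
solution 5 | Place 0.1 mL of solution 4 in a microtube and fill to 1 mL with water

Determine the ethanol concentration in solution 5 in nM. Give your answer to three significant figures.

Step 1: 200 μL + 19.8 mL = 20000 μL total → factor 20000/200 = 100
Step 2: 10-fold → factor 10
Step 3: 5-fold → factor 5
Step 4: 0.1 mL brought to 1 mL → factor 1/0.1 = 10
Step 5: 0.1 mL brought to 1 mL → factor 1/0.1 = 10
Overall dilution factor = 100 × 10 × 5 × 10 × 10 = 5 × 10^5
Final = 1.50 M / 5 × 10^5 = 3.000 × 10^-6 M = 3.00 × 10^3 nM

3.00 × 10^3 nM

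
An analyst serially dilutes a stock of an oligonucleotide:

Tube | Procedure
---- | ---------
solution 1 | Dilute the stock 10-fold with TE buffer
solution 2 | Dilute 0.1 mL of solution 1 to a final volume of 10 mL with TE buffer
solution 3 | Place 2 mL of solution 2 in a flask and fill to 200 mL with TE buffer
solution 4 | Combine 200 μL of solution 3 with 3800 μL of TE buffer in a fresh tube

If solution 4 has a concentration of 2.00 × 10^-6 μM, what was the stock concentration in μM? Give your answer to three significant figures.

Step 1: 10-fold → factor 10
Step 2: 0.1 mL brought to 10 mL → factor 10/0.1 = 100
Step 3: 2 mL brought to 200 mL → factor 200/2 = 100
Step 4: 200 μL + 3800 μL = 4000 μL total → factor 4000/200 = 20
Overall dilution factor = 10 × 100 × 100 × 20 = 2 × 10^6
Stock = 2.00 × 10^-6 μM × 2 × 10^6 = 4.00 μM

4.00 μM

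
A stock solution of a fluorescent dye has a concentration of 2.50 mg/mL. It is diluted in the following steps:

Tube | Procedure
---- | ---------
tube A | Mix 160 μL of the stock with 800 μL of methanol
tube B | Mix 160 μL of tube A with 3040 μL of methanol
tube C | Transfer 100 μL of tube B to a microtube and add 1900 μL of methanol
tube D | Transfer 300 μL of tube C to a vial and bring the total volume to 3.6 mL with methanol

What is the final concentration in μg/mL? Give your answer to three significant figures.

0.0868 μg/mL

Step 1: 160 μL + 800 μL = 960 μL total → factor 960/160 = 6
Step 2: 160 μL + 3040 μL = 3200 μL total → factor 3200/160 = 20
Step 3: 100 μL + 1900 μL = 2000 μL total → factor 2000/100 = 20
Step 4: 300 μL brought to 3.6 mL → factor 3600/300 = 12
Overall dilution factor = 6 × 20 × 20 × 12 = 28800
Final = 2.50 mg/mL / 28800 = 8.681 × 10^-5 mg/mL = 0.0868 μg/mL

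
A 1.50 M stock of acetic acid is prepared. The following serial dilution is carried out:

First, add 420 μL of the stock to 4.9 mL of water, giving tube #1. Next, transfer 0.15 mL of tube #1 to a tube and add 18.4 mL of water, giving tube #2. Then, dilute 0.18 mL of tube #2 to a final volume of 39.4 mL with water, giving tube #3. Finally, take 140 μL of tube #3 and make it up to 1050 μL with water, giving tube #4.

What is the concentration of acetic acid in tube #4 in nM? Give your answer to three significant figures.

583 nM

Step 1: 420 μL + 4.9 mL = 5320 μL total → factor 5320/420 = 12.667
Step 2: 0.15 mL + 18.4 mL = 18.55 mL total → factor 18.55/0.15 = 123.67
Step 3: 0.18 mL brought to 39.4 mL → factor 39.4/0.18 = 218.89
Step 4: 140 μL brought to 1050 μL → factor 1050/140 = 7.5
Overall dilution factor = 12.667 × 123.67 × 218.89 × 7.5 = 2.5716 × 10^6
Final = 1.50 M / 2.5716 × 10^6 = 5.833 × 10^-7 M = 583 nM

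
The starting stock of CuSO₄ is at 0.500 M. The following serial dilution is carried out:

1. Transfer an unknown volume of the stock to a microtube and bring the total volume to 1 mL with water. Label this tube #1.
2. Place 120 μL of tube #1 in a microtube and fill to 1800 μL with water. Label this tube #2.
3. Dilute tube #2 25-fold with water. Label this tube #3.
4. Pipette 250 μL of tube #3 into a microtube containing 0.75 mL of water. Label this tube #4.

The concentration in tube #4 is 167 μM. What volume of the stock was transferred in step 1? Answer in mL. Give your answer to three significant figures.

Step 1: v brought to 1 mL → factor = 1 mL/v
Step 2: 120 μL brought to 1800 μL → factor 1800/120 = 15
Step 3: 25-fold → factor 25
Step 4: 250 μL + 0.75 mL = 1000 μL total → factor 1000/250 = 4
Product of known-step factors = 1500
Overall factor = 0.500 M / (167 μM) = 2994
Step-1 factor = 2994 / 1500 = 1.996
v = 1 mL / 1.996 = 0.501 mL

0.501 mL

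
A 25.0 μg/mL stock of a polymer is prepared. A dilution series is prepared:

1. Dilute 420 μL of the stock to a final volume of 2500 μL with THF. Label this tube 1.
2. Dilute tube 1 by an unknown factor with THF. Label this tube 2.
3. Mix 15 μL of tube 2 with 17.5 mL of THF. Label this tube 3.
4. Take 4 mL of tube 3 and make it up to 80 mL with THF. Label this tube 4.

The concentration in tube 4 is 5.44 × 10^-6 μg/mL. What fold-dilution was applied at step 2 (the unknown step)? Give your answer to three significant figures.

33.1-fold

Step 1: 420 μL brought to 2500 μL → factor 2500/420 = 5.9524
Step 2: unknown factor x
Step 3: 15 μL + 17.5 mL = 17515 μL total → factor 17515/15 = 1167.7
Step 4: 4 mL brought to 80 mL → factor 80/4 = 20
Product of known-step factors = 1.3901 × 10^5
Overall factor = 25.0 μg/mL / (5.44 × 10^-6 μg/mL) = 4.5956 × 10^6
x = 4.5956 × 10^6 / 1.3901 × 10^5 = 33.1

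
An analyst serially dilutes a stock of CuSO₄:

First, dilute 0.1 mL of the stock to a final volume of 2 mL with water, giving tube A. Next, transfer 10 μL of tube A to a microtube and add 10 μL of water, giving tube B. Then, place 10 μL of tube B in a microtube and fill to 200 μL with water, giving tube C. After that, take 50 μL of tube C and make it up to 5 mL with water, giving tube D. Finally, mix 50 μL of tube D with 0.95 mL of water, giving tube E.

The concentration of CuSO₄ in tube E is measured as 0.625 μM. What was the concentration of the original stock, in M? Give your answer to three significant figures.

Step 1: 0.1 mL brought to 2 mL → factor 2/0.1 = 20
Step 2: 10 μL + 10 μL = 20 μL total → factor 20/10 = 2
Step 3: 10 μL brought to 200 μL → factor 200/10 = 20
Step 4: 50 μL brought to 5 mL → factor 5000/50 = 100
Step 5: 50 μL + 0.95 mL = 1000 μL total → factor 1000/50 = 20
Overall dilution factor = 20 × 2 × 20 × 100 × 20 = 1.6 × 10^6
Stock = 0.625 μM × 1.6 × 10^6 = 1.000 × 10^6 μM = 1.00 M

1.00 M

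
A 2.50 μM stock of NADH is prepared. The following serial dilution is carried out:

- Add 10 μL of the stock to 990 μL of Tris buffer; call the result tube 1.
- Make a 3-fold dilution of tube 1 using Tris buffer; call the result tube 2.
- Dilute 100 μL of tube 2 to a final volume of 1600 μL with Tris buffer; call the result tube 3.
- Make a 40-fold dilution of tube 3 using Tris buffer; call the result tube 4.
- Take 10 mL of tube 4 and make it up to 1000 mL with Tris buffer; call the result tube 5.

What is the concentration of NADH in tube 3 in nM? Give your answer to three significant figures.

0.521 nM

Step 1: 10 μL + 990 μL = 1000 μL total → factor 1000/10 = 100
Step 2: 3-fold → factor 3
Step 3: 100 μL brought to 1600 μL → factor 1600/100 = 16
Dilution factor through tube 3 = 100 × 3 × 16 = 4800
[tube 3] = 2.50 μM / 4800 = 0.0005208 μM = 0.521 nM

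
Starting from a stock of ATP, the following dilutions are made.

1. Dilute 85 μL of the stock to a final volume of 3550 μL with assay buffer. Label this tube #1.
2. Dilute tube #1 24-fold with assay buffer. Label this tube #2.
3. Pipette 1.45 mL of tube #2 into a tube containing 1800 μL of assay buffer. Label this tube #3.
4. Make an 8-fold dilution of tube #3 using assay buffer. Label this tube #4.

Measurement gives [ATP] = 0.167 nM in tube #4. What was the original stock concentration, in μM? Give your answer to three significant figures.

3.00 μM

Step 1: 85 μL brought to 3550 μL → factor 3550/85 = 41.765
Step 2: 24-fold → factor 24
Step 3: 1.45 mL + 1800 μL = 3.25 mL total → factor 3.25/1.45 = 2.2414
Step 4: 8-fold → factor 8
Overall dilution factor = 41.765 × 24 × 2.2414 × 8 = 17973
Stock = 0.167 nM × 17973 = 3002 nM = 3.00 μM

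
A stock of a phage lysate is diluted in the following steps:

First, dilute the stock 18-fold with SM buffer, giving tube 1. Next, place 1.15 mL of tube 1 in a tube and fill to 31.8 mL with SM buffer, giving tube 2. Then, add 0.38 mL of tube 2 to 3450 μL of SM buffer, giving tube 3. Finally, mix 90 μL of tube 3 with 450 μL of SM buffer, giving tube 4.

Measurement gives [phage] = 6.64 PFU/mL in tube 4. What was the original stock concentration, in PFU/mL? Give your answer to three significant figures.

Step 1: 18-fold → factor 18
Step 2: 1.15 mL brought to 31.8 mL → factor 31.8/1.15 = 27.652
Step 3: 0.38 mL + 3450 μL = 3.83 mL total → factor 3.83/0.38 = 10.079
Step 4: 90 μL + 450 μL = 540 μL total → factor 540/90 = 6
Overall dilution factor = 18 × 27.652 × 10.079 × 6 = 30100
Stock = 6.64 PFU/mL × 30100 = 2.00 × 10^5 PFU/mL

2.00 × 10^5 PFU/mL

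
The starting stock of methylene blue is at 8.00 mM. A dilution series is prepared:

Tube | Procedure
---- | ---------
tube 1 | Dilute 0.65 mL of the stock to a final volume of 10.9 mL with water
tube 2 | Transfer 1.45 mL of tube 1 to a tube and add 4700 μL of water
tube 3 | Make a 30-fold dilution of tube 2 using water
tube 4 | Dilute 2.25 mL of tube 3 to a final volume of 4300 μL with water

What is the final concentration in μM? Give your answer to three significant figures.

1.96 μM

Step 1: 0.65 mL brought to 10.9 mL → factor 10.9/0.65 = 16.769
Step 2: 1.45 mL + 4700 μL = 6.15 mL total → factor 6.15/1.45 = 4.2414
Step 3: 30-fold → factor 30
Step 4: 2.25 mL brought to 4300 μL → factor 4.3/2.25 = 1.9111
Overall dilution factor = 16.769 × 4.2414 × 30 × 1.9111 = 4077.8
Final = 8.00 mM / 4077.8 = 0.001962 mM = 1.96 μM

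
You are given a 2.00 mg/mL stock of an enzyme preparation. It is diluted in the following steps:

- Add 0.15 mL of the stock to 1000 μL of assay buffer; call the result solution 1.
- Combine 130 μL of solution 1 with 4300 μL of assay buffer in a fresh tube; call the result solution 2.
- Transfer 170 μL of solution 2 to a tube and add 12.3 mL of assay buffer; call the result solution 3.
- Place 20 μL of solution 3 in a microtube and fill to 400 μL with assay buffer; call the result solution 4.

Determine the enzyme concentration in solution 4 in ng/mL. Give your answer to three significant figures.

Step 1: 0.15 mL + 1000 μL = 1.15 mL total → factor 1.15/0.15 = 7.6667
Step 2: 130 μL + 4300 μL = 4430 μL total → factor 4430/130 = 34.077
Step 3: 170 μL + 12.3 mL = 12470 μL total → factor 12470/170 = 73.353
Step 4: 20 μL brought to 400 μL → factor 400/20 = 20
Overall dilution factor = 7.6667 × 34.077 × 73.353 × 20 = 3.8328 × 10^5
Final = 2.00 mg/mL / 3.8328 × 10^5 = 5.218 × 10^-6 mg/mL = 5.22 ng/mL

5.22 ng/mL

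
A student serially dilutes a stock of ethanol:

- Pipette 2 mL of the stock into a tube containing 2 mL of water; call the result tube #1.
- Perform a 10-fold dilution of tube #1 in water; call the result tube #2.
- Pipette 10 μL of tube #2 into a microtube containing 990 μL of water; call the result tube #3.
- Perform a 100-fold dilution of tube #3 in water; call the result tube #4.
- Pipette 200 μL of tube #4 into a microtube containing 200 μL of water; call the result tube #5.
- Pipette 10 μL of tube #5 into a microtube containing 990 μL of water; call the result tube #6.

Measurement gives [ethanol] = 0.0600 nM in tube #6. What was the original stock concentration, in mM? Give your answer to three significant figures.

2.40 mM

Step 1: 2 mL + 2 mL = 4 mL total → factor 4/2 = 2
Step 2: 10-fold → factor 10
Step 3: 10 μL + 990 μL = 1000 μL total → factor 1000/10 = 100
Step 4: 100-fold → factor 100
Step 5: 200 μL + 200 μL = 400 μL total → factor 400/200 = 2
Step 6: 10 μL + 990 μL = 1000 μL total → factor 1000/10 = 100
Overall dilution factor = 2 × 10 × 100 × 100 × 2 × 100 = 4 × 10^7
Stock = 0.0600 nM × 4 × 10^7 = 2.400 × 10^6 nM = 2.40 mM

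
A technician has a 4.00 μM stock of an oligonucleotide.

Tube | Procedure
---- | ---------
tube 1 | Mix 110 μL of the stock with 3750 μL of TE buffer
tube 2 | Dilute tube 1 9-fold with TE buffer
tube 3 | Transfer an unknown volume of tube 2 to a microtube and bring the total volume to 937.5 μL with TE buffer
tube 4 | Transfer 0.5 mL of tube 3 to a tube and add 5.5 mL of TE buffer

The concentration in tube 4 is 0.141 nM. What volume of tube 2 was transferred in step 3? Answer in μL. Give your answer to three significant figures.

Step 1: 110 μL + 3750 μL = 3860 μL total → factor 3860/110 = 35.091
Step 2: 9-fold → factor 9
Step 3: v brought to 937.5 μL → factor = 937.5 μL/v
Step 4: 0.5 mL + 5.5 mL = 6 mL total → factor 6/0.5 = 12
Product of known-step factors = 3789.8
Overall factor = 4.00 μM / (0.141 nM) = 28369
Step-3 factor = 28369 / 3789.8 = 7.4855
v = 937.5 μL / 7.4855 = 125 μL

125 μL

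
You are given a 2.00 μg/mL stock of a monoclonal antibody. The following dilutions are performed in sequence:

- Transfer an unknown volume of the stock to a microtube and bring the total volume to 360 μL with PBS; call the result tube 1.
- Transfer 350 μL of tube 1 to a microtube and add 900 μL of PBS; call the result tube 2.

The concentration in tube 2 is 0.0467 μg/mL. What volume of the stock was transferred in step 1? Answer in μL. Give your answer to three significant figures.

Step 1: v brought to 360 μL → factor = 360 μL/v
Step 2: 350 μL + 900 μL = 1250 μL total → factor 1250/350 = 3.5714
Product of known-step factors = 3.5714
Overall factor = 2.00 μg/mL / (0.0467 μg/mL) = 42.827
Step-1 factor = 42.827 / 3.5714 = 11.991
v = 360 μL / 11.991 = 30.0 μL

30.0 μL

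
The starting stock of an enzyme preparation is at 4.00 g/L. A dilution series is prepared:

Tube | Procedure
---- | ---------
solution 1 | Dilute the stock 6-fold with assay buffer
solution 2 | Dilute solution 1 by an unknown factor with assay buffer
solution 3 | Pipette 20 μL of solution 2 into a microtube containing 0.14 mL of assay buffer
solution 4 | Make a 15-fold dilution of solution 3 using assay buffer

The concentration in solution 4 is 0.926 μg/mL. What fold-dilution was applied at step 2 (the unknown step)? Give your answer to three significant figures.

Step 1: 6-fold → factor 6
Step 2: unknown factor x
Step 3: 20 μL + 0.14 mL = 160 μL total → factor 160/20 = 8
Step 4: 15-fold → factor 15
Product of known-step factors = 720
Overall factor = 4.00 g/L / (0.926 μg/mL) = 4319.7
x = 4319.7 / 720 = 6.00

6.00-fold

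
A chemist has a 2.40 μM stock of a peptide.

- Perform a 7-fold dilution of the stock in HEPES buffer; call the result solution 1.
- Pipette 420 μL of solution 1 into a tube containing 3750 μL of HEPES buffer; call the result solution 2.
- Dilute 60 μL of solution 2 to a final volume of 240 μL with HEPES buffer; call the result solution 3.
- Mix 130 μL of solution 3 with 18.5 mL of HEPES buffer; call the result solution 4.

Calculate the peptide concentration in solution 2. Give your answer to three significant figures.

Step 1: 7-fold → factor 7
Step 2: 420 μL + 3750 μL = 4170 μL total → factor 4170/420 = 9.9286
Dilution factor through solution 2 = 7 × 9.9286 = 69.5
[solution 2] = 2.40 μM / 69.5 = 0.0345 μM

0.0345 μM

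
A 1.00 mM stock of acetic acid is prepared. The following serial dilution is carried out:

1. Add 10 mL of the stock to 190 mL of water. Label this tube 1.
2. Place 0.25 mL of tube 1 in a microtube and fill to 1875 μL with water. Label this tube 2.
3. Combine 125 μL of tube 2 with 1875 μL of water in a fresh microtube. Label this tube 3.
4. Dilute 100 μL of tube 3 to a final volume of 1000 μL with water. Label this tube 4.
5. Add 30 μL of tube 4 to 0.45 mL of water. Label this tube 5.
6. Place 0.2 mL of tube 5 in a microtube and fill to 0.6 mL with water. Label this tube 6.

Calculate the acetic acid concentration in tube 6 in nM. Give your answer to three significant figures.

Step 1: 10 mL + 190 mL = 200 mL total → factor 200/10 = 20
Step 2: 0.25 mL brought to 1875 μL → factor 1.875/0.25 = 7.5
Step 3: 125 μL + 1875 μL = 2000 μL total → factor 2000/125 = 16
Step 4: 100 μL brought to 1000 μL → factor 1000/100 = 10
Step 5: 30 μL + 0.45 mL = 480 μL total → factor 480/30 = 16
Step 6: 0.2 mL brought to 0.6 mL → factor 0.6/0.2 = 3
Dilution factor through tube 6 = 20 × 7.5 × 16 × 10 × 16 × 3 = 1.152 × 10^6
[tube 6] = 1.00 mM / 1.152 × 10^6 = 8.681 × 10^-7 mM = 0.868 nM

0.868 nM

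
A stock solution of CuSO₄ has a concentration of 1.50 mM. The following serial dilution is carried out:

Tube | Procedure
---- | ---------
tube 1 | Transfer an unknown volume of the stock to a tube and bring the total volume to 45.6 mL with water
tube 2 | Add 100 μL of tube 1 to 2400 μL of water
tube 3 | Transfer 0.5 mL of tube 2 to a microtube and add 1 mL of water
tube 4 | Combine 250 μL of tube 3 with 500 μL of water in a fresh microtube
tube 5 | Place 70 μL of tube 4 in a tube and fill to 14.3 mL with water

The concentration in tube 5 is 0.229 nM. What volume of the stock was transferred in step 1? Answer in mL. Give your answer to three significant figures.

0.320 mL

Step 1: v brought to 45.6 mL → factor = 45.6 mL/v
Step 2: 100 μL + 2400 μL = 2500 μL total → factor 2500/100 = 25
Step 3: 0.5 mL + 1 mL = 1.5 mL total → factor 1.5/0.5 = 3
Step 4: 250 μL + 500 μL = 750 μL total → factor 750/250 = 3
Step 5: 70 μL brought to 14.3 mL → factor 14300/70 = 204.29
Product of known-step factors = 45964
Overall factor = 1.50 mM / (0.229 nM) = 6.5502 × 10^6
Step-1 factor = 6.5502 × 10^6 / 45964 = 142.51
v = 45.6 mL / 142.51 = 0.320 mL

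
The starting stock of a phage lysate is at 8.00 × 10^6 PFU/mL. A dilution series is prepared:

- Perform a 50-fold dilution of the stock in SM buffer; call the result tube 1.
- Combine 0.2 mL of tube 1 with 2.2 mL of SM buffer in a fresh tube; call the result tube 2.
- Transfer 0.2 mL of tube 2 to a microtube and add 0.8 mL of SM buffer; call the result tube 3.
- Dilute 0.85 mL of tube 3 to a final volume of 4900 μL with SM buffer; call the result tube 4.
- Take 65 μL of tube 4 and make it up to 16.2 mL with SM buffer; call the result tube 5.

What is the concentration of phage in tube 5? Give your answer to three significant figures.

1.86 PFU/mL

Step 1: 50-fold → factor 50
Step 2: 0.2 mL + 2.2 mL = 2.4 mL total → factor 2.4/0.2 = 12
Step 3: 0.2 mL + 0.8 mL = 1 mL total → factor 1/0.2 = 5
Step 4: 0.85 mL brought to 4900 μL → factor 4.9/0.85 = 5.7647
Step 5: 65 μL brought to 16.2 mL → factor 16200/65 = 249.23
Overall dilution factor = 50 × 12 × 5 × 5.7647 × 249.23 = 4.3102 × 10^6
Final = 8.00 × 10^6 PFU/mL / 4.3102 × 10^6 = 1.86 PFU/mL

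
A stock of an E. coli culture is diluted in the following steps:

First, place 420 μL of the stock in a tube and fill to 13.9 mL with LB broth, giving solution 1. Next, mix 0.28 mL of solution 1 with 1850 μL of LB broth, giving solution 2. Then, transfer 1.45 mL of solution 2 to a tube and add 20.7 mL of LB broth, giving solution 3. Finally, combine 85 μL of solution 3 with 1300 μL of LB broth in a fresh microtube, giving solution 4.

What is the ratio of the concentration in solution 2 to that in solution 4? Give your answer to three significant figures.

Step 1: 420 μL brought to 13.9 mL → factor 13900/420 = 33.095
Step 2: 0.28 mL + 1850 μL = 2.13 mL total → factor 2.13/0.28 = 7.6071
Step 3: 1.45 mL + 20.7 mL = 22.15 mL total → factor 22.15/1.45 = 15.276
Step 4: 85 μL + 1300 μL = 1385 μL total → factor 1385/85 = 16.294
Dilution factor to solution 2 = 251.76; to solution 4 = 62665
[solution 2]/[solution 4] = (factor to solution 4)/(factor to solution 2) = 62665/251.76 = 249

249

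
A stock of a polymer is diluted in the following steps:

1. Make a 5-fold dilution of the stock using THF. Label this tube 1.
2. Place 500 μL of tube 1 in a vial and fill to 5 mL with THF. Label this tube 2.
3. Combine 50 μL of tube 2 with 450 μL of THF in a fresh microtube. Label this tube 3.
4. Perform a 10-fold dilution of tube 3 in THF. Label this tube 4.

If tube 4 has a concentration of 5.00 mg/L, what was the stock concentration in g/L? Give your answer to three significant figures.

Step 1: 5-fold → factor 5
Step 2: 500 μL brought to 5 mL → factor 5000/500 = 10
Step 3: 50 μL + 450 μL = 500 μL total → factor 500/50 = 10
Step 4: 10-fold → factor 10
Overall dilution factor = 5 × 10 × 10 × 10 = 5000
Stock = 5.00 mg/L × 5000 = 2.500 × 10^4 mg/L = 25.0 g/L

25.0 g/L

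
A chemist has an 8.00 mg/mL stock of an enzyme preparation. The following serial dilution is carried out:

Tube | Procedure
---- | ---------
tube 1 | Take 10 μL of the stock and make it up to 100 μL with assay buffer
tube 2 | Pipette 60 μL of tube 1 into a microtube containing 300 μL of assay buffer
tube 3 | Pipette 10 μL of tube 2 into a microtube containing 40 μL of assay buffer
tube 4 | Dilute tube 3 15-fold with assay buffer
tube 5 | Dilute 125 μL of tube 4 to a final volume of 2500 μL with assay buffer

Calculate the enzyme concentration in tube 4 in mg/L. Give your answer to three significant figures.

Step 1: 10 μL brought to 100 μL → factor 100/10 = 10
Step 2: 60 μL + 300 μL = 360 μL total → factor 360/60 = 6
Step 3: 10 μL + 40 μL = 50 μL total → factor 50/10 = 5
Step 4: 15-fold → factor 15
Dilution factor through tube 4 = 10 × 6 × 5 × 15 = 4500
[tube 4] = 8.00 mg/mL / 4500 = 0.001778 mg/mL = 1.78 mg/L

1.78 mg/L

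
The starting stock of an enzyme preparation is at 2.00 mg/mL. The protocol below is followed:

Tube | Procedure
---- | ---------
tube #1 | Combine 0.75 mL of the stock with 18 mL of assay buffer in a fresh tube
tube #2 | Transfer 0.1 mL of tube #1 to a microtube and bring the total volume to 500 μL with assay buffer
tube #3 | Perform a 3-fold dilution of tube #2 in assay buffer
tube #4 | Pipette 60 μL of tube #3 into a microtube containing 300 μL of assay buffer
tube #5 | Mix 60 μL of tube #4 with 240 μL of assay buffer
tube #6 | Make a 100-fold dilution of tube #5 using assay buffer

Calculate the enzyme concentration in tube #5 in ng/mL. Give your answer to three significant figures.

Step 1: 0.75 mL + 18 mL = 18.75 mL total → factor 18.75/0.75 = 25
Step 2: 0.1 mL brought to 500 μL → factor 0.5/0.1 = 5
Step 3: 3-fold → factor 3
Step 4: 60 μL + 300 μL = 360 μL total → factor 360/60 = 6
Step 5: 60 μL + 240 μL = 300 μL total → factor 300/60 = 5
Dilution factor through tube #5 = 25 × 5 × 3 × 6 × 5 = 11250
[tube #5] = 2.00 mg/mL / 11250 = 0.0001778 mg/mL = 178 ng/mL

178 ng/mL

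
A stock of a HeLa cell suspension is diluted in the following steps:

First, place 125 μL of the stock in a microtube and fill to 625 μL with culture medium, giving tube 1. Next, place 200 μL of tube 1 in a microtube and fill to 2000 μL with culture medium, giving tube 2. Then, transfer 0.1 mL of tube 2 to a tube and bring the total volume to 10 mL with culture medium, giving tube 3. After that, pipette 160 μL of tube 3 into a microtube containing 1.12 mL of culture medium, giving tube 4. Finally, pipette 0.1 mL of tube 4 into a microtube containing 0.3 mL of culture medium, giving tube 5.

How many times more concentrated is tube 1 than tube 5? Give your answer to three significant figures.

3.20 × 10^4

Step 1: 125 μL brought to 625 μL → factor 625/125 = 5
Step 2: 200 μL brought to 2000 μL → factor 2000/200 = 10
Step 3: 0.1 mL brought to 10 mL → factor 10/0.1 = 100
Step 4: 160 μL + 1.12 mL = 1280 μL total → factor 1280/160 = 8
Step 5: 0.1 mL + 0.3 mL = 0.4 mL total → factor 0.4/0.1 = 4
Dilution factor to tube 1 = 5; to tube 5 = 1.6 × 10^5
[tube 1]/[tube 5] = (factor to tube 5)/(factor to tube 1) = 1.6 × 10^5/5 = 3.20 × 10^4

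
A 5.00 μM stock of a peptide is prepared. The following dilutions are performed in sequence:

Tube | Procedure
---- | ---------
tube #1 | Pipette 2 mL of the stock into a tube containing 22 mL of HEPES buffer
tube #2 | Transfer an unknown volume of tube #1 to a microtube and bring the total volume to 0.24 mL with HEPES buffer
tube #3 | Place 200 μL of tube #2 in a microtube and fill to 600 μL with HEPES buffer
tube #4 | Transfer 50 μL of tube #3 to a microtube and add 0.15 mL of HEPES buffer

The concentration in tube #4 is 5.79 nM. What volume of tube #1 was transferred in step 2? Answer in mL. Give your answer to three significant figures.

Step 1: 2 mL + 22 mL = 24 mL total → factor 24/2 = 12
Step 2: v brought to 0.24 mL → factor = 0.24 mL/v
Step 3: 200 μL brought to 600 μL → factor 600/200 = 3
Step 4: 50 μL + 0.15 mL = 200 μL total → factor 200/50 = 4
Product of known-step factors = 144
Overall factor = 5.00 μM / (5.79 nM) = 863.56
Step-2 factor = 863.56 / 144 = 5.9969
v = 0.24 mL / 5.9969 = 0.0400 mL

0.0400 mL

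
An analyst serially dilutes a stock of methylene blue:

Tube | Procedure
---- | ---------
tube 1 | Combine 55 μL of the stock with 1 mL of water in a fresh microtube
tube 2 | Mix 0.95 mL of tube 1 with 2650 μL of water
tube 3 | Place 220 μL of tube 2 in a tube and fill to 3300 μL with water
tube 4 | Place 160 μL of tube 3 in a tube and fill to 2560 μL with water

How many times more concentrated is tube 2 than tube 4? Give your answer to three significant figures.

Step 1: 55 μL + 1 mL = 1055 μL total → factor 1055/55 = 19.182
Step 2: 0.95 mL + 2650 μL = 3.6 mL total → factor 3.6/0.95 = 3.7895
Step 3: 220 μL brought to 3300 μL → factor 3300/220 = 15
Step 4: 160 μL brought to 2560 μL → factor 2560/160 = 16
Dilution factor to tube 2 = 72.689; to tube 4 = 17445
[tube 2]/[tube 4] = (factor to tube 4)/(factor to tube 2) = 17445/72.689 = 240

240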